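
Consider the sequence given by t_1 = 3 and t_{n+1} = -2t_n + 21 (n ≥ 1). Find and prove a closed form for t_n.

Claim: t_n = 2·(-2)^n + 7.

Base case: t_1 = 3, and 2·(-2)^1 + 7 = -4 + 7 = 3.
Assume t_j = 2·(-2)^j + 7 for some j ≥ 1.
Then t_{j+1} = -2t_j + 21 = -2·(2·(-2)^j + 7) + 21 = -4·(-2)^j − 14 + 21 = 2·(-2)^{j+1} + 7.
By induction, t_n = 2·(-2)^n + 7 for all n ≥ 1.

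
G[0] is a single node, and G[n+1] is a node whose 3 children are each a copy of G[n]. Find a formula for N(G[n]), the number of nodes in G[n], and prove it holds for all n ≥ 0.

Claim: N(G[n]) = (3^{n+1} − 1)/2.

Base case: N(G[0]) = 1, and (3^{0+1} − 1)/2 = 1.
Assume N(G[k]) = (3^{k+1} − 1)/2.
Then N(G[k+1]) = 1 + 3N(G[k]) = 1 + 3·(3^{k+1} − 1)/2 = 1 + (3^{k+2} − 3)/2 = (2 + 3^{k+2} − 3)/2 = (3^{k+2} − 1)/2.
This completes the inductive step, so N(G[n]) = (3^{n+1} − 1)/2 for all n ≥ 0.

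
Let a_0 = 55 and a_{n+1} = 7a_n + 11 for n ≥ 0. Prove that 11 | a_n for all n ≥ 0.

Base case: a_0 = 55 = 11·5, so 11 | a_0.
Assume 11 | a_m, so a_m = 11t for some integer t.
Then a_{m+1} = 7a_m + 11 = 7·(11t) + 11 = 11(7t + 1), so 11 | a_{m+1}.
By induction, 11 | a_n for all n ≥ 0.

11 | a_n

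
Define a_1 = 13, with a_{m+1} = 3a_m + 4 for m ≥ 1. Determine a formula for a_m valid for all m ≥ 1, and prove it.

Claim: a_m = 5·3^m − 2.

Base case: a_1 = 13, and 5·3^1 − 2 = 15 − 2 = 13.
Assume a_k = 5·3^k − 2 for some k ≥ 1.
Then a_{k+1} = 3a_k + 4 = 3·(5·3^k − 2) + 4 = 15·3^k − 6 + 4 = 5·3^{k+1} − 2.
By induction, a_m = 5·3^m − 2 for all m ≥ 1.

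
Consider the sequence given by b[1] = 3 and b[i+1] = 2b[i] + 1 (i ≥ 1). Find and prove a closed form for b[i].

Claim: b[i] = 2^{i+1} − 1.

Base case: b[1] = 3, and 2^{1+1} − 1 = 4 − 1 = 3.
Assume b[m] = 2^{m+1} − 1 for some m ≥ 1.
Then b[m+1] = 2b[m] + 1 = 2·(2^{m+1} − 1) + 1 = 2^{m+2} − 2 + 1 = 2^{m+2} − 1.
Hence b[i] = 2^{i+1} − 1 for every i ≥ 1, by induction.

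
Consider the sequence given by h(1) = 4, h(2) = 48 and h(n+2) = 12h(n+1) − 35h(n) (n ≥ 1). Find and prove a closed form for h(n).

Claim: h(n) = 2·7^n − 2·5^n.

Base cases: h(1) = 4 and 2·7^1 − 2·5^1 = 4; h(2) = 48 and 2·7^2 − 2·5^2 = 48.
Assume h(j) = 2·7^j − 2·5^j for all 1 ≤ j ≤ k, where k ≥ 2.
Then h(k+1) = 12h(k) − 35h(k−1) = 12·(2·7^k − 2·5^k) − 35·(2·7^{k−1} − 2·5^{k−1}) = 2·(12·7 − 35)7^{k−1} − 2·(12·5 − 35)5^{k−1} = 98·7^{k−1} − 50·5^{k−1} = 2·7^{k+1} − 2·5^{k+1}.
By strong induction, h(n) = 2·7^n − 2·5^n for all n ≥ 1.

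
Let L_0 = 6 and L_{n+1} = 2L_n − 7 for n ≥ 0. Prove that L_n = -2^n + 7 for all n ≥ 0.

Base case: L_0 = 6, and -2^0 + 7 = -1 + 7 = 6.
Assume L_m = -2^m + 7 for some m ≥ 0.
Then L_{m+1} = 2L_m − 7 = 2·(-2^m + 7) − 7 = -2^{m+1} + 14 − 7 = -2^{m+1} + 7.
Hence L_n = -2^n + 7 for every n ≥ 0, by induction.

L_n = -2^n + 7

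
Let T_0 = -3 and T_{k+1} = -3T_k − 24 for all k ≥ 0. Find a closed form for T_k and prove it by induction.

Claim: T_k = 3·(-3)^k − 6.

Base case: T_0 = -3, and 3·(-3)^0 − 6 = 3 − 6 = -3.
Assume T_j = 3·(-3)^j − 6 for some j ≥ 0.
Then T_{j+1} = -3T_j − 24 = -3·(3·(-3)^j − 6) − 24 = -9·(-3)^j + 18 − 24 = 3·(-3)^{j+1} − 6.
Hence T_k = 3·(-3)^k − 6 for every k ≥ 0, by induction.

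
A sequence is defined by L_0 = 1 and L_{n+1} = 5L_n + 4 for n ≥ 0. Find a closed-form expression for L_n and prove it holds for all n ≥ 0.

Claim: L_n = 2·5^n − 1.

Base case: L_0 = 1, and 2·5^0 − 1 = 2 − 1 = 1.
Assume L_m = 2·5^m − 1 for some m ≥ 0.
Then L_{m+1} = 5L_m + 4 = 5·(2·5^m − 1) + 4 = 10·5^m − 5 + 4 = 2·5^{m+1} − 1.
This completes the inductive step, so L_n = 2·5^n − 1 for all n ≥ 0.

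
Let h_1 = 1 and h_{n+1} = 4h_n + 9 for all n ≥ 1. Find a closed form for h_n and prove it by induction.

Claim: h_n = 4^n − 3.

Base case: h_1 = 1, and 4^1 − 3 = 4 − 3 = 1.
Assume h_r = 4^r − 3 for some r ≥ 1.
Then h_{r+1} = 4h_r + 9 = 4·(4^r − 3) + 9 = 4^{r+1} − 12 + 9 = 4^{r+1} − 3.
So the formula holds for r+1, and by induction h_n = 4^n − 3 for all n ≥ 1.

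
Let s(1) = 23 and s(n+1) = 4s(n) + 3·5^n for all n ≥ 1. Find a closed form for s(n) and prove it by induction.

Claim: s(n) = 2·4^n + 3·5^n.

Base case: s(1) = 23, and 2·4^1 + 3·5^1 = 8 + 15 = 23.
Assume s(k) = 2·4^k + 3·5^k for some k ≥ 1.
Then s(k+1) = 4s(k) + 3·5^k = 4·(2·4^k + 3·5^k) + 3·5^k = 2·4^{k+1} + 12·5^k + 3·5^k = 2·4^{k+1} + 15·5^k = 2·4^{k+1} + 3·5^{k+1}.
So the formula holds for k+1, and by induction s(n) = 2·4^n + 3·5^n for all n ≥ 1.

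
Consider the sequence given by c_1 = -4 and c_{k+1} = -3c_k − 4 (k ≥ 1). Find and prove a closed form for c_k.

Claim: c_k = (-3)^k − 1.

Base case: c_1 = -4, and (-3)^1 − 1 = -3 − 1 = -4.
Assume c_r = (-3)^r − 1 for some r ≥ 1.
Then c_{r+1} = -3c_r − 4 = -3·((-3)^r − 1) − 4 = -3·(-3)^r + 3 − 4 = (-3)^{r+1} − 1.
This completes the inductive step, so c_k = (-3)^k − 1 for all k ≥ 1.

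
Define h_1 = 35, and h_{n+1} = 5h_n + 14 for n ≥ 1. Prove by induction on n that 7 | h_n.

Base case: h_1 = 35 = 7·5, so 7 | h_1.
Assume 7 | h_j, so h_j = 7t for some integer t.
Then h_{j+1} = 5h_j + 14 = 5·(7t) + 14 = 7(5t + 2), so 7 | h_{j+1}.
By induction, 7 | h_n for all n ≥ 1.

7 | h_n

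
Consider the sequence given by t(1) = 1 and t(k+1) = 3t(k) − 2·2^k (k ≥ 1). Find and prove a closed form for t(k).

Claim: t(k) = -3^k + 2·2^k.

Base case: t(1) = 1, and -3^1 + 2·2^1 = -3 + 4 = 1.
Assume t(j) = -3^j + 2·2^j for some j ≥ 1.
Then t(j+1) = 3t(j) − 2·2^j = 3·(-3^j + 2·2^j) − 2·2^j = -3^{j+1} + 6·2^j − 2·2^j = -3^{j+1} + 4·2^j = -3^{j+1} + 2·2^{j+1}.
This completes the inductive step, so t(k) = -3^k + 2·2^k for all k ≥ 1.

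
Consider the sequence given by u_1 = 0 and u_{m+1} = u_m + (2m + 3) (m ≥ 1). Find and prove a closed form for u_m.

Claim: u_m = m^2 + 2m − 3.

Base case: u_1 = 0, and 1^2 + 2·1 − 3 = 0.
Assume u_k = k^2 + 2k − 3.
Then u_{k+1} = u_k + (2k + 3) = (k^2 + 2k − 3) + (2k + 3) = k^2 + 4k,
and (k+1)^2 + 2·(k+1) − 3 = k^2 + 4k.
This completes the inductive step, so u_m = m^2 + 2m − 3 for all m ≥ 1.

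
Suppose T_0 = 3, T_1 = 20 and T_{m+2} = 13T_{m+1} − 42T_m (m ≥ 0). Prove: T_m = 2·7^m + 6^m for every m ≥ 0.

Base cases: T_0 = 3 and 2·7^0 + 6^0 = 3; T_1 = 20 and 2·7^1 + 6^1 = 20.
Assume T_j = 2·7^j + 6^j for all 0 ≤ j ≤ k, where k ≥ 1.
Then T_{k+1} = 13T_k − 42T_{k−1} = 13·(2·7^k + 6^k) − 42·(2·7^{k−1} + 6^{k−1}) = 2·(13·7 − 42)7^{k−1} + (13·6 − 42)6^{k−1} = 98·7^{k−1} + 36·6^{k−1} = 2·7^{k+1} + 6^{k+1}.
So the formula holds for k+1, and by strong induction T_m = 2·7^m + 6^m for all m ≥ 0.

T_m = 2·7^m + 6^m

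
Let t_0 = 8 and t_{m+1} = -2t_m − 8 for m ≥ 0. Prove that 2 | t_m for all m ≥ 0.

Base case: t_0 = 8 = 2·4, so 2 | t_0.
Assume 2 | t_k, so t_k = 2s for some integer s.
Then t_{k+1} = -2t_k − 8 = -2·(2s) − 8 = 2(-2s − 4), so 2 | t_{k+1}.
So the property holds for k+1, and by induction 2 | t_m for all m ≥ 0.

2 | t_m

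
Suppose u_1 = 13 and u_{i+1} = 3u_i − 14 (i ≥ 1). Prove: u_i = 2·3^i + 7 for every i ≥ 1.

Base case: u_1 = 13, and 2·3^1 + 7 = 6 + 7 = 13.
Assume u_k = 2·3^k + 7 for some k ≥ 1.
Then u_{k+1} = 3u_k − 14 = 3·(2·3^k + 7) − 14 = 6·3^k + 21 − 14 = 2·3^{k+1} + 7.
By induction, u_i = 2·3^i + 7 for all i ≥ 1.

u_i = 2·3^i + 7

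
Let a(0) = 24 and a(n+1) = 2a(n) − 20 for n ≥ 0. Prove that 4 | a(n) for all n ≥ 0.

Base case: a(0) = 24 = 4·6, so 4 | a(0).
Assume 4 | a(k), so a(k) = 4t for some integer t.
Then a(k+1) = 2a(k) − 20 = 2·(4t) − 20 = 4(2t − 5), so 4 | a(k+1).
By induction, 4 | a(n) for all n ≥ 0.

4 | a(n)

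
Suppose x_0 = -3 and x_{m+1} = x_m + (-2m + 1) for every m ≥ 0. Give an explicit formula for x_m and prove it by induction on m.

Claim: x_m = -m^2 + 2m − 3.

Base case: x_0 = -3, and -0^2 + 2·0 − 3 = -3.
Assume x_k = -k^2 + 2k − 3.
Then x_{k+1} = x_k + (-2k + 1) = (-k^2 + 2k − 3) + (-2k + 1) = -k^2 − 2,
and -(k+1)^2 + 2·(k+1) − 3 = -k^2 − 2.
By induction, x_m = -m^2 + 2m − 3 for all m ≥ 0.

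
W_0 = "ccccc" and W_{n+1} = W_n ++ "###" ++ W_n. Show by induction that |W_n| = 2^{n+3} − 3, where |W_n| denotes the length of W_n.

Base case: |W_0| = 5, and 2^{0+3} − 3 = 5.
Assume |W_r| = 2^{r+3} − 3.
Then |W_{r+1}| = |W_r| + 3 + |W_r| = 2|W_r| + 3 = 2(2^{r+3} − 3) + 3 = 2^{r+1+3} − 6 + 3 = 2^{r+1+3} − 3.
This completes the inductive step, so |W_n| = 2^{n+3} − 3 for all n ≥ 0.

|W_n| = 2^{n+3} − 3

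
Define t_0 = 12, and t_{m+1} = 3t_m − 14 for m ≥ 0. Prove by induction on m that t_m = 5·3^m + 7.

Base case: t_0 = 12, and 5·3^0 + 7 = 5 + 7 = 12.
Assume t_k = 5·3^k + 7 for some k ≥ 0.
Then t_{k+1} = 3t_k − 14 = 3·(5·3^k + 7) − 14 = 15·3^k + 21 − 14 = 5·3^{k+1} + 7.
Hence t_m = 5·3^m + 7 for every m ≥ 0, by induction.

t_m = 5·3^m + 7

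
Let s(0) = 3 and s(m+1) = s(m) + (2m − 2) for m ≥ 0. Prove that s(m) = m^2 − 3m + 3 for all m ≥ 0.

Base case: s(0) = 3, and 0^2 − 3·0 + 3 = 3.
Assume s(k) = k^2 − 3k + 3.
Then s(k+1) = s(k) + (2k − 2) = (k^2 − 3k + 3) + (2k − 2) = k^2 − k + 1,
and (k+1)^2 − 3·(k+1) + 3 = k^2 − k + 1.
Hence s(m) = m^2 − 3m + 3 for every m ≥ 0, by induction.

s(m) = m^2 − 3m + 3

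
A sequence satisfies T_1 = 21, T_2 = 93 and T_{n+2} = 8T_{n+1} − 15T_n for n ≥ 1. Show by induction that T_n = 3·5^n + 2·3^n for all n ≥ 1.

Base cases: T_1 = 21 and 3·5^1 + 2·3^1 = 21; T_2 = 93 and 3·5^2 + 2·3^2 = 93.
Assume T_i = 3·5^i + 2·3^i for all 1 ≤ i ≤ j, where j ≥ 2.
Then T_{j+1} = 8T_j − 15T_{j−1} = 8·(3·5^j + 2·3^j) − 15·(3·5^{j−1} + 2·3^{j−1}) = 3·(8·5 − 15)5^{j−1} + 2·(8·3 − 15)3^{j−1} = 75·5^{j−1} + 18·3^{j−1} = 3·5^{j+1} + 2·3^{j+1}.
So the formula holds for j+1, and by strong induction T_n = 3·5^n + 2·3^n for all n ≥ 1.

T_n = 3·5^n + 2·3^n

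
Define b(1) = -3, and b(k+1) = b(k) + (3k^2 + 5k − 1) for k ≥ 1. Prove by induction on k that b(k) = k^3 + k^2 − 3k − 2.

Base case: b(1) = -3, and 1^3 + 1^2 − 3·1 − 2 = -3.
Assume b(m) = m^3 + m^2 − 3m − 2.
Then b(m+1) = b(m) + (3m^2 + 5m − 1) = (m^3 + m^2 − 3m − 2) + (3m^2 + 5m − 1) = m^3 + 4m^2 + 2m − 3,
and (m+1)^3 + (m+1)^2 − 3·(m+1) − 2 = m^3 + 4m^2 + 2m − 3.
By induction, b(k) = k^3 + k^2 − 3k − 2 for all k ≥ 1.

b(k) = k^3 + k^2 − 3k − 2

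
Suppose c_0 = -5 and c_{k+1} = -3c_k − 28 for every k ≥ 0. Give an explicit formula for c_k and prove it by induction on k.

Claim: c_k = 2·(-3)^k − 7.

Base case: c_0 = -5, and 2·(-3)^0 − 7 = 2 − 7 = -5.
Assume c_r = 2·(-3)^r − 7 for some r ≥ 0.
Then c_{r+1} = -3c_r − 28 = -3·(2·(-3)^r − 7) − 28 = -6·(-3)^r + 21 − 28 = 2·(-3)^{r+1} − 7.
By induction, c_k = 2·(-3)^k − 7 for all k ≥ 0.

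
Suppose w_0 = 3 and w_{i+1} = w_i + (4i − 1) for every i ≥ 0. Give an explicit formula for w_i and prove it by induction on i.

Claim: w_i = 2i^2 − 3i + 3.

Base case: w_0 = 3, and 2·0^2 − 3·0 + 3 = 3.
Assume w_r = 2r^2 − 3r + 3.
Then w_{r+1} = w_r + (4r − 1) = (2r^2 − 3r + 3) + (4r − 1) = 2r^2 + r + 2,
and 2·(r+1)^2 − 3·(r+1) + 3 = 2r^2 + r + 2.
By induction, w_i = 2i^2 − 3i + 3 for all i ≥ 0.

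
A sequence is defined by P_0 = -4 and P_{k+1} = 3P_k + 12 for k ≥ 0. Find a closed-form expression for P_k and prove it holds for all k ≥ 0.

Claim: P_k = 2·3^k − 6.

Base case: P_0 = -4, and 2·3^0 − 6 = 2 − 6 = -4.
Assume P_m = 2·3^m − 6 for some m ≥ 0.
Then P_{m+1} = 3P_m + 12 = 3·(2·3^m − 6) + 12 = 6·3^m − 18 + 12 = 2·3^{m+1} − 6.
This completes the inductive step, so P_k = 2·3^k − 6 for all k ≥ 0.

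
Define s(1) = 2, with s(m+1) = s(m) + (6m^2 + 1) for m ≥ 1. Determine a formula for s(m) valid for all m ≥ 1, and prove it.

Claim: s(m) = 2m^3 − 3m^2 + 2m + 1.

Base case: s(1) = 2, and 2·1^3 − 3·1^2 + 2·1 + 1 = 2.
Assume s(k) = 2k^3 − 3k^2 + 2k + 1.
Then s(k+1) = s(k) + (6k^2 + 1) = (2k^3 − 3k^2 + 2k + 1) + (6k^2 + 1) = 2k^3 + 3k^2 + 2k + 2,
and 2·(k+1)^3 − 3·(k+1)^2 + 2·(k+1) + 1 = 2k^3 + 3k^2 + 2k + 2.
This completes the inductive step, so s(m) = 2m^3 − 3m^2 + 2m + 1 for all m ≥ 1.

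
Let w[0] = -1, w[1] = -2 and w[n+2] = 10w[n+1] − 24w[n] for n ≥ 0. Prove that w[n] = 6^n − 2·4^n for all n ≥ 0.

Base cases: w[0] = -1 and 6^0 − 2·4^0 = -1; w[1] = -2 and 6^1 − 2·4^1 = -2.
Assume w[j] = 6^j − 2·4^j for all 0 ≤ j ≤ r, where r ≥ 1.
Then w[r+1] = 10w[r] − 24w[r−1] = 10·(6^r − 2·4^r) − 24·(6^{r−1} − 2·4^{r−1}) = (10·6 − 24)6^{r−1} − 2·(10·4 − 24)4^{r−1} = 36·6^{r−1} − 32·4^{r−1} = 6^{r+1} − 2·4^{r+1}.
This completes the inductive step, so w[n] = 6^n − 2·4^n for all n ≥ 0.

w[n] = 6^n − 2·4^n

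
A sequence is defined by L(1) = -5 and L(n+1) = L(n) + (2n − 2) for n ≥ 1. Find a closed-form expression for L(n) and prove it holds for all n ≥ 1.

Claim: L(n) = n^2 − 3n − 3.

Base case: L(1) = -5, and 1^2 − 3·1 − 3 = -5.
Assume L(k) = k^2 − 3k − 3.
Then L(k+1) = L(k) + (2k − 2) = (k^2 − 3k − 3) + (2k − 2) = k^2 − k − 5,
and (k+1)^2 − 3·(k+1) − 3 = k^2 − k − 5.
Hence L(n) = n^2 − 3n − 3 for every n ≥ 1, by induction.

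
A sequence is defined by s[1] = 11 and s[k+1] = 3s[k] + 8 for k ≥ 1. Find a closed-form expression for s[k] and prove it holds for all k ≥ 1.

Claim: s[k] = 5·3^k − 4.

Base case: s[1] = 11, and 5·3^1 − 4 = 15 − 4 = 11.
Assume s[j] = 5·3^j − 4 for some j ≥ 1.
Then s[j+1] = 3s[j] + 8 = 3·(5·3^j − 4) + 8 = 15·3^j − 12 + 8 = 5·3^{j+1} − 4.
So the formula holds for j+1, and by induction s[k] = 5·3^k − 4 for all k ≥ 1.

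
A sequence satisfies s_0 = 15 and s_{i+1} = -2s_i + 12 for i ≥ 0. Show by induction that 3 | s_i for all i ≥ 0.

Base case: s_0 = 15 = 3·5, so 3 | s_0.
Assume 3 | s_k, so s_k = 3t for some integer t.
Then s_{k+1} = -2s_k + 12 = -2·(3t) + 12 = 3(-2t + 4), so 3 | s_{k+1}.
This completes the inductive step, so 3 | s_i for all i ≥ 0.

3 | s_i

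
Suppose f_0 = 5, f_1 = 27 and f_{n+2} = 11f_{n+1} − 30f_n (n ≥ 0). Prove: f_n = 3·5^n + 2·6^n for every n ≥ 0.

Base cases: f_0 = 5 and 3·5^0 + 2·6^0 = 5; f_1 = 27 and 3·5^1 + 2·6^1 = 27.
Assume f_j = 3·5^j + 2·6^j for all 0 ≤ j ≤ r, where r ≥ 1.
Then f_{r+1} = 11f_r − 30f_{r−1} = 11·(3·5^r + 2·6^r) − 30·(3·5^{r−1} + 2·6^{r−1}) = 3·(11·5 − 30)5^{r−1} + 2·(11·6 − 30)6^{r−1} = 75·5^{r−1} + 72·6^{r−1} = 3·5^{r+1} + 2·6^{r+1}.
This completes the inductive step, so f_n = 3·5^n + 2·6^n for all n ≥ 0.

f_n = 3·5^n + 2·6^n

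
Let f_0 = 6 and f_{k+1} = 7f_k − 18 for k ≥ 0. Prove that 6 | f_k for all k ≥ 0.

Base case: f_0 = 6 = 6·1, so 6 | f_0.
Assume 6 | f_r, so f_r = 6t for some integer t.
Then f_{r+1} = 7f_r − 18 = 7·(6t) − 18 = 6(7t − 3), so 6 | f_{r+1}.
Hence 6 | f_k for every k ≥ 0, by induction.

6 | f_k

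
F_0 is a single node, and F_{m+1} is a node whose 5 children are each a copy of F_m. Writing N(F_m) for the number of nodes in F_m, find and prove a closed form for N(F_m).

Claim: N(F_m) = (5^{m+1} − 1)/4.

Base case: N(F_0) = 1, and (5^{0+1} − 1)/4 = 1.
Assume N(F_k) = (5^{k+1} − 1)/4.
Then N(F_{k+1}) = 1 + 5N(F_k) = 1 + 5·(5^{k+1} − 1)/4 = 1 + (5^{k+2} − 5)/4 = (4 + 5^{k+2} − 5)/4 = (5^{k+2} − 1)/4.
This completes the inductive step, so N(F_m) = (5^{m+1} − 1)/4 for all m ≥ 0.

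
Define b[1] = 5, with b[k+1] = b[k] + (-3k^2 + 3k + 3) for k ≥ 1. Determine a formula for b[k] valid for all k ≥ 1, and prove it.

Claim: b[k] = -k^3 + 3k^2 + k + 2.

Base case: b[1] = 5, and -1^3 + 3·1^2 + 1 + 2 = 5.
Assume b[j] = -j^3 + 3j^2 + j + 2.
Then b[j+1] = b[j] + (-3j^2 + 3j + 3) = (-j^3 + 3j^2 + j + 2) + (-3j^2 + 3j + 3) = -j^3 + 4j + 5,
and -(j+1)^3 + 3·(j+1)^2 + (j+1) + 2 = -j^3 + 4j + 5.
By induction, b[k] = -k^3 + 3k^2 + k + 2 for all k ≥ 1.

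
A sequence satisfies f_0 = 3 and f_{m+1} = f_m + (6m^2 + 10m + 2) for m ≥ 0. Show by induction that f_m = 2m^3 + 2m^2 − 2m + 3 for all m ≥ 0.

Base case: f_0 = 3, and 2·0^3 + 2·0^2 − 2·0 + 3 = 3.
Assume f_k = 2k^3 + 2k^2 − 2k + 3.
Then f_{k+1} = f_k + (6k^2 + 10k + 2) = (2k^3 + 2k^2 − 2k + 3) + (6k^2 + 10k + 2) = 2k^3 + 8k^2 + 8k + 5,
and 2·(k+1)^3 + 2·(k+1)^2 − 2·(k+1) + 3 = 2k^3 + 8k^2 + 8k + 5.
Hence f_m = 2m^3 + 2m^2 − 2m + 3 for every m ≥ 0, by induction.

f_m = 2m^3 + 2m^2 − 2m + 3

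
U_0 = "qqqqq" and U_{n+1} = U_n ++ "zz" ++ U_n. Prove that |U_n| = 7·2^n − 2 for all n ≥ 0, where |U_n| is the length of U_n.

Base case: |U_0| = 5, and 7·2^0 − 2 = 5.
Assume |U_m| = 7·2^m − 2.
Then |U_{m+1}| = |U_m| + 2 + |U_m| = 2|U_m| + 2 = 2(7·2^m − 2) + 2 = 7·2^{m+1} − 4 + 2 = 7·2^{m+1} − 2.
Hence |U_n| = 7·2^n − 2 for every n ≥ 0, by induction.

|U_n| = 7·2^n − 2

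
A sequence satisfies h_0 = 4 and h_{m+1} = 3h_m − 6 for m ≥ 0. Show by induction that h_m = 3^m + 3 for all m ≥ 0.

Base case: h_0 = 4, and 3^0 + 3 = 1 + 3 = 4.
Assume h_k = 3^k + 3 for some k ≥ 0.
Then h_{k+1} = 3h_k − 6 = 3·(3^k + 3) − 6 = 3^{k+1} + 9 − 6 = 3^{k+1} + 3.
By induction, h_m = 3^m + 3 for all m ≥ 0.

h_m = 3^m + 3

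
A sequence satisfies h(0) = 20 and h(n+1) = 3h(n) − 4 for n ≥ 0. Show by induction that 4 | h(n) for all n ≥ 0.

Base case: h(0) = 20 = 4·5, so 4 | h(0).
Assume 4 | h(j), so h(j) = 4t for some integer t.
Then h(j+1) = 3h(j) − 4 = 3·(4t) − 4 = 4(3t − 1), so 4 | h(j+1).
This completes the inductive step, so 4 | h(n) for all n ≥ 0.

4 | h(n)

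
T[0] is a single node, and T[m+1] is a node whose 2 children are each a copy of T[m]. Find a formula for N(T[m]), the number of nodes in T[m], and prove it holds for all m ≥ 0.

Claim: N(T[m]) = 2^{m+1} − 1.

Base case: N(T[0]) = 1, and 2^{0+1} − 1 = 1.
Assume N(T[j]) = 2^{j+1} − 1.
Then N(T[j+1]) = 1 + 2N(T[j]) = 1 + 2(2^{j+1} − 1) = 2^{j+2} − 2 + 1 = 2^{j+2} − 1.
This completes the inductive step, so N(T[m]) = 2^{m+1} − 1 for all m ≥ 0.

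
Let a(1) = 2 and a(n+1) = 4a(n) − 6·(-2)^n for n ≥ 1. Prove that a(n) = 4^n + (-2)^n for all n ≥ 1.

Base case: a(1) = 2, and 4^1 + (-2)^1 = 4 − 2 = 2.
Assume a(m) = 4^m + (-2)^m for some m ≥ 1.
Then a(m+1) = 4a(m) − 6·(-2)^m = 4·(4^m + (-2)^m) − 6·(-2)^m = 4^{m+1} + 4·(-2)^m − 6·(-2)^m = 4^{m+1} − 2·(-2)^m = 4^{m+1} + (-2)^{m+1}.
By induction, a(n) = 4^n + (-2)^n for all n ≥ 1.

a(n) = 4^n + (-2)^n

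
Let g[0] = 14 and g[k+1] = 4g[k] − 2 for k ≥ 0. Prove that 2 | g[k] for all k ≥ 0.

Base case: g[0] = 14 = 2·7, so 2 | g[0].
Assume 2 | g[j], so g[j] = 2t for some integer t.
Then g[j+1] = 4g[j] − 2 = 4·(2t) − 2 = 2(4t − 1), so 2 | g[j+1].
This completes the inductive step, so 2 | g[k] for all k ≥ 0.

2 | g[k]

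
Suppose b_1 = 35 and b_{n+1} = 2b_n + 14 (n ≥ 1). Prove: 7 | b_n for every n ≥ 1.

Base case: b_1 = 35 = 7·5, so 7 | b_1.
Assume 7 | b_m, so b_m = 7t for some integer t.
Then b_{m+1} = 2b_m + 14 = 2·(7t) + 14 = 7(2t + 2), so 7 | b_{m+1}.
This completes the inductive step, so 7 | b_n for all n ≥ 1.

7 | b_n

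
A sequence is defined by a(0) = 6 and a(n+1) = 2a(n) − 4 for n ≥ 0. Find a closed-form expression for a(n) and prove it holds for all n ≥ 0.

Claim: a(n) = 2^{n+1} + 4.

Base case: a(0) = 6, and 2^{0+1} + 4 = 2 + 4 = 6.
Assume a(k) = 2^{k+1} + 4 for some k ≥ 0.
Then a(k+1) = 2a(k) − 4 = 2·(2^{k+1} + 4) − 4 = 2^{k+2} + 8 − 4 = 2^{k+2} + 4.
Hence a(n) = 2^{n+1} + 4 for every n ≥ 0, by induction.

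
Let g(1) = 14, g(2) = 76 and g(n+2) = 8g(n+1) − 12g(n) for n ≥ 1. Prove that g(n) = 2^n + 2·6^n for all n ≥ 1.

Base cases: g(1) = 14 and 2^1 + 2·6^1 = 14; g(2) = 76 and 2^2 + 2·6^2 = 76.
Assume g(i) = 2^i + 2·6^i for all 1 ≤ i ≤ j, where j ≥ 2.
Then g(j+1) = 8g(j) − 12g(j−1) = 8·(2^j + 2·6^j) − 12·(2^{j−1} + 2·6^{j−1}) = (8·2 − 12)2^{j−1} + 2·(8·6 − 12)6^{j−1} = 4·2^{j−1} + 72·6^{j−1} = 2^{j+1} + 2·6^{j+1}.
Hence g(n) = 2^n + 2·6^n for every n ≥ 1, by strong induction.

g(n) = 2^n + 2·6^n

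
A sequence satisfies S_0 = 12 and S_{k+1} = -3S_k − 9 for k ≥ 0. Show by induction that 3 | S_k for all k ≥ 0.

Base case: S_0 = 12 = 3·4, so 3 | S_0.
Assume 3 | S_r, so S_r = 3t for some integer t.
Then S_{r+1} = -3S_r − 9 = -3·(3t) − 9 = 3(-3t − 3), so 3 | S_{r+1}.
Hence 3 | S_k for every k ≥ 0, by induction.

3 | S_k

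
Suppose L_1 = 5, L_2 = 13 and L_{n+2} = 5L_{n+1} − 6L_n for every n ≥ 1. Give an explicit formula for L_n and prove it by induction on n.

Claim: L_n = 3^n + 2^n.

Base cases: L_1 = 5 and 3^1 + 2^1 = 5; L_2 = 13 and 3^2 + 2^2 = 13.
Assume L_j = 3^j + 2^j for all 1 ≤ j ≤ m, where m ≥ 2.
Then L_{m+1} = 5L_m − 6L_{m−1} = 5·(3^m + 2^m) − 6·(3^{m−1} + 2^{m−1}) = (5·3 − 6)3^{m−1} + (5·2 − 6)2^{m−1} = 9·3^{m−1} + 4·2^{m−1} = 3^{m+1} + 2^{m+1}.
By strong induction, L_n = 3^n + 2^n for all n ≥ 1.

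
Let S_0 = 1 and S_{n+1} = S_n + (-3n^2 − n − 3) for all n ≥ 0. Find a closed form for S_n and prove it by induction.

Claim: S_n = -n^3 + n^2 − 3n + 1.

Base case: S_0 = 1, and -0^3 + 0^2 − 3·0 + 1 = 1.
Assume S_r = -r^3 + r^2 − 3r + 1.
Then S_{r+1} = S_r + (-3r^2 − r − 3) = (-r^3 + r^2 − 3r + 1) + (-3r^2 − r − 3) = -r^3 − 2r^2 − 4r − 2,
and -(r+1)^3 + (r+1)^2 − 3·(r+1) + 1 = -r^3 − 2r^2 − 4r − 2.
This completes the inductive step, so S_n = -n^3 + n^2 − 3n + 1 for all n ≥ 0.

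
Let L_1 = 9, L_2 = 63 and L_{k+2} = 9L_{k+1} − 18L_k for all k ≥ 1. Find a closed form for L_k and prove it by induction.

Claim: L_k = -3^k + 2·6^k.

Base cases: L_1 = 9 and -3^1 + 2·6^1 = 9; L_2 = 63 and -3^2 + 2·6^2 = 63.
Assume L_i = -3^i + 2·6^i for all 1 ≤ i ≤ j, where j ≥ 2.
Then L_{j+1} = 9L_j − 18L_{j−1} = 9·(-3^j + 2·6^j) − 18·(-3^{j−1} + 2·6^{j−1}) = -(9·3 − 18)3^{j−1} + 2·(9·6 − 18)6^{j−1} = -9·3^{j−1} + 72·6^{j−1} = -3^{j+1} + 2·6^{j+1}.
So the formula holds for j+1, and by strong induction L_k = -3^k + 2·6^k for all k ≥ 1.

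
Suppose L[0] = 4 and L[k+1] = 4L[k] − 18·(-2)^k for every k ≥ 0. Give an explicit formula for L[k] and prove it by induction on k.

Claim: L[k] = 4^k + 3·(-2)^k.

Base case: L[0] = 4, and 4^0 + 3·(-2)^0 = 1 + 3 = 4.
Assume L[r] = 4^r + 3·(-2)^r for some r ≥ 0.
Then L[r+1] = 4L[r] − 18·(-2)^r = 4·(4^r + 3·(-2)^r) − 18·(-2)^r = 4^{r+1} + 12·(-2)^r − 18·(-2)^r = 4^{r+1} − 6·(-2)^r = 4^{r+1} + 3·(-2)^{r+1}.
So the formula holds for r+1, and by induction L[k] = 4^k + 3·(-2)^k for all k ≥ 0.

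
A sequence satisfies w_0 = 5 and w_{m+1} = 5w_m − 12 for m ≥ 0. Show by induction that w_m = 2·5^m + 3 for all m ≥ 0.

Base case: w_0 = 5, and 2·5^0 + 3 = 2 + 3 = 5.
Assume w_j = 2·5^j + 3 for some j ≥ 0.
Then w_{j+1} = 5w_j − 12 = 5·(2·5^j + 3) − 12 = 10·5^j + 15 − 12 = 2·5^{j+1} + 3.
This completes the inductive step, so w_m = 2·5^m + 3 for all m ≥ 0.

w_m = 2·5^m + 3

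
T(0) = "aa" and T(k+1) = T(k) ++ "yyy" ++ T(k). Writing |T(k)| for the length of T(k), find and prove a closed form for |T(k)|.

Claim: |T(k)| = 5·2^k − 3.

Base case: |T(0)| = 2, and 5·2^0 − 3 = 2.
Assume |T(r)| = 5·2^r − 3.
Then |T(r+1)| = |T(r)| + 3 + |T(r)| = 2|T(r)| + 3 = 2(5·2^r − 3) + 3 = 5·2^{r+1} − 6 + 3 = 5·2^{r+1} − 3.
Hence |T(k)| = 5·2^k − 3 for every k ≥ 0, by induction.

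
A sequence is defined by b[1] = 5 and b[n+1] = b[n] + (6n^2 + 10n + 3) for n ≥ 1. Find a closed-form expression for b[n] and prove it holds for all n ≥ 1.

Claim: b[n] = 2n^3 + 2n^2 − n + 2.

Base case: b[1] = 5, and 2·1^3 + 2·1^2 − 1 + 2 = 5.
Assume b[j] = 2j^3 + 2j^2 − j + 2.
Then b[j+1] = b[j] + (6j^2 + 10j + 3) = (2j^3 + 2j^2 − j + 2) + (6j^2 + 10j + 3) = 2j^3 + 8j^2 + 9j + 5,
and 2·(j+1)^3 + 2·(j+1)^2 − (j+1) + 2 = 2j^3 + 8j^2 + 9j + 5.
Hence b[n] = 2n^3 + 2n^2 − n + 2 for every n ≥ 1, by induction.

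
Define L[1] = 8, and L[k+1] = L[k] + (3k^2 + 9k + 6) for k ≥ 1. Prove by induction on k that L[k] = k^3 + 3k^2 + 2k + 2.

Base case: L[1] = 8, and 1^3 + 3·1^2 + 2·1 + 2 = 8.
Assume L[m] = m^3 + 3m^2 + 2m + 2.
Then L[m+1] = L[m] + (3m^2 + 9m + 6) = (m^3 + 3m^2 + 2m + 2) + (3m^2 + 9m + 6) = m^3 + 6m^2 + 11m + 8,
and (m+1)^3 + 3·(m+1)^2 + 2·(m+1) + 2 = m^3 + 6m^2 + 11m + 8.
This completes the inductive step, so L[k] = k^3 + 3k^2 + 2k + 2 for all k ≥ 1.

L[k] = k^3 + 3k^2 + 2k + 2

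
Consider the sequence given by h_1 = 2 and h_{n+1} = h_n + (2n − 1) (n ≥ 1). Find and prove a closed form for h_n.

Claim: h_n = n^2 − 2n + 3.

Base case: h_1 = 2, and 1^2 − 2·1 + 3 = 2.
Assume h_j = j^2 − 2j + 3.
Then h_{j+1} = h_j + (2j − 1) = (j^2 − 2j + 3) + (2j − 1) = j^2 + 2,
and (j+1)^2 − 2·(j+1) + 3 = j^2 + 2.
This completes the inductive step, so h_n = n^2 − 2n + 3 for all n ≥ 1.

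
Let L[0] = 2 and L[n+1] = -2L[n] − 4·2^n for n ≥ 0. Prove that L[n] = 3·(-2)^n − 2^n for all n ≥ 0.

Base case: L[0] = 2, and 3·(-2)^0 − 2^0 = 3 − 1 = 2.
Assume L[r] = 3·(-2)^r − 2^r for some r ≥ 0.
Then L[r+1] = -2L[r] − 4·2^r = -2·(3·(-2)^r − 2^r) − 4·2^r = 3·(-2)^{r+1} + 2·2^r − 4·2^r = 3·(-2)^{r+1} − 2·2^r = 3·(-2)^{r+1} − 2^{r+1}.
By induction, L[n] = 3·(-2)^n − 2^n for all n ≥ 0.

L[n] = 3·(-2)^n − 2^n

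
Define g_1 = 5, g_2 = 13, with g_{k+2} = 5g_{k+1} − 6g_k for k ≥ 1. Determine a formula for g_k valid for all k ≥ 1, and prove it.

Claim: g_k = 3^k + 2^k.

Base cases: g_1 = 5 and 3^1 + 2^1 = 5; g_2 = 13 and 3^2 + 2^2 = 13.
Assume g_j = 3^j + 2^j for all 1 ≤ j ≤ m, where m ≥ 2.
Then g_{m+1} = 5g_m − 6g_{m−1} = 5·(3^m + 2^m) − 6·(3^{m−1} + 2^{m−1}) = (5·3 − 6)3^{m−1} + (5·2 − 6)2^{m−1} = 9·3^{m−1} + 4·2^{m−1} = 3^{m+1} + 2^{m+1}.
Hence g_k = 3^k + 2^k for every k ≥ 1, by strong induction.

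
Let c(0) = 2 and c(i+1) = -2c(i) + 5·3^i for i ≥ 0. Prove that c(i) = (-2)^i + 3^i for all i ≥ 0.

Base case: c(0) = 2, and (-2)^0 + 3^0 = 1 + 1 = 2.
Assume c(j) = (-2)^j + 3^j for some j ≥ 0.
Then c(j+1) = -2c(j) + 5·3^j = -2·((-2)^j + 3^j) + 5·3^j = (-2)^{j+1} − 2·3^j + 5·3^j = (-2)^{j+1} + 3·3^j = (-2)^{j+1} + 3^{j+1}.
This completes the inductive step, so c(i) = (-2)^i + 3^i for all i ≥ 0.

c(i) = (-2)^i + 3^i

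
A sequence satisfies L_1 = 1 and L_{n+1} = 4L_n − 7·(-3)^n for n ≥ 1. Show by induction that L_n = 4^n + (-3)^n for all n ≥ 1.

Base case: L_1 = 1, and 4^1 + (-3)^1 = 4 − 3 = 1.
Assume L_k = 4^k + (-3)^k for some k ≥ 1.
Then L_{k+1} = 4L_k − 7·(-3)^k = 4·(4^k + (-3)^k) − 7·(-3)^k = 4^{k+1} + 4·(-3)^k − 7·(-3)^k = 4^{k+1} − 3·(-3)^k = 4^{k+1} + (-3)^{k+1}.
So the formula holds for k+1, and by induction L_n = 4^n + (-3)^n for all n ≥ 1.

L_n = 4^n + (-3)^n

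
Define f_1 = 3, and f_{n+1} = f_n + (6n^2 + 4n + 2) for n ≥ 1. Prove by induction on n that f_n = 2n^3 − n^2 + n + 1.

Base case: f_1 = 3, and 2·1^3 − 1^2 + 1 + 1 = 3.
Assume f_m = 2m^3 − m^2 + m + 1.
Then f_{m+1} = f_m + (6m^2 + 4m + 2) = (2m^3 − m^2 + m + 1) + (6m^2 + 4m + 2) = 2m^3 + 5m^2 + 5m + 3,
and 2·(m+1)^3 − (m+1)^2 + (m+1) + 1 = 2m^3 + 5m^2 + 5m + 3.
By induction, f_n = 2n^3 − n^2 + n + 1 for all n ≥ 1.

f_n = 2n^3 − n^2 + n + 1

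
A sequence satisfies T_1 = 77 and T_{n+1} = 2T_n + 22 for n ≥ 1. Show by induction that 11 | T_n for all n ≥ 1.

Base case: T_1 = 77 = 11·7, so 11 | T_1.
Assume 11 | T_k, so T_k = 11t for some integer t.
Then T_{k+1} = 2T_k + 22 = 2·(11t) + 22 = 11(2t + 2), so 11 | T_{k+1}.
This completes the inductive step, so 11 | T_n for all n ≥ 1.

11 | T_n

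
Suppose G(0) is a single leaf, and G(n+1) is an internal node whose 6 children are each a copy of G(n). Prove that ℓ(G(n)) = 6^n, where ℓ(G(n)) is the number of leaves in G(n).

Base case: ℓ(G(0)) = 1, and 6^0 = 1.
Assume ℓ(G(m)) = 6^m.
Then ℓ(G(m+1)) = 6·ℓ(G(m)) = 6·6^m = 6^{m+1}.
This completes the inductive step, so ℓ(G(n)) = 6^n for all n ≥ 0.

ℓ(G(n)) = 6^n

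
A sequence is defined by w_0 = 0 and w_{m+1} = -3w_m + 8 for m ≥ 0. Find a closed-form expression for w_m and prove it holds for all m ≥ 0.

Claim: w_m = -2·(-3)^m + 2.

Base case: w_0 = 0, and -2·(-3)^0 + 2 = -2 + 2 = 0.
Assume w_k = -2·(-3)^k + 2 for some k ≥ 0.
Then w_{k+1} = -3w_k + 8 = -3·(-2·(-3)^k + 2) + 8 = 6·(-3)^k − 6 + 8 = -2·(-3)^{k+1} + 2.
So the formula holds for k+1, and by induction w_m = -2·(-3)^m + 2 for all m ≥ 0.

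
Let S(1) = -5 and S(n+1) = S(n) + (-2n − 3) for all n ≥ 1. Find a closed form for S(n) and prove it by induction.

Claim: S(n) = -n^2 − 2n − 2.

Base case: S(1) = -5, and -1^2 − 2·1 − 2 = -5.
Assume S(k) = -k^2 − 2k − 2.
Then S(k+1) = S(k) + (-2k − 3) = (-k^2 − 2k − 2) + (-2k − 3) = -k^2 − 4k − 5,
and -(k+1)^2 − 2·(k+1) − 2 = -k^2 − 4k − 5.
By induction, S(n) = -n^2 − 2n − 2 for all n ≥ 1.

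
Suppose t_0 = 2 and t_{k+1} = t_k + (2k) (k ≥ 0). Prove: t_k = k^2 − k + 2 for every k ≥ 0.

Base case: t_0 = 2, and 0^2 − 0 + 2 = 2.
Assume t_j = j^2 − j + 2.
Then t_{j+1} = t_j + (2j) = (j^2 − j + 2) + (2j) = j^2 + j + 2,
and (j+1)^2 − (j+1) + 2 = j^2 + j + 2.
This completes the inductive step, so t_k = k^2 − k + 2 for all k ≥ 0.

t_k = k^2 − k + 2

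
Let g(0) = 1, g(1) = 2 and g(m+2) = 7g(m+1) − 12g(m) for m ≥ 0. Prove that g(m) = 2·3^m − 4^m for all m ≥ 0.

Base cases: g(0) = 1 and 2·3^0 − 4^0 = 1; g(1) = 2 and 2·3^1 − 4^1 = 2.
Assume g(i) = 2·3^i − 4^i for all 0 ≤ i ≤ j, where j ≥ 1.
Then g(j+1) = 7g(j) − 12g(j−1) = 7·(2·3^j − 4^j) − 12·(2·3^{j−1} − 4^{j−1}) = 2·(7·3 − 12)3^{j−1} − (7·4 − 12)4^{j−1} = 18·3^{j−1} − 16·4^{j−1} = 2·3^{j+1} − 4^{j+1}.
By strong induction, g(m) = 2·3^m − 4^m for all m ≥ 0.

g(m) = 2·3^m − 4^m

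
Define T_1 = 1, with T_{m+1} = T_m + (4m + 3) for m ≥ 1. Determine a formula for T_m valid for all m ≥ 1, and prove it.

Claim: T_m = 2m^2 + m − 2.

Base case: T_1 = 1, and 2·1^2 + 1 − 2 = 1.
Assume T_r = 2r^2 + r − 2.
Then T_{r+1} = T_r + (4r + 3) = (2r^2 + r − 2) + (4r + 3) = 2r^2 + 5r + 1,
and 2·(r+1)^2 + (r+1) − 2 = 2r^2 + 5r + 1.
This completes the inductive step, so T_m = 2m^2 + m − 2 for all m ≥ 1.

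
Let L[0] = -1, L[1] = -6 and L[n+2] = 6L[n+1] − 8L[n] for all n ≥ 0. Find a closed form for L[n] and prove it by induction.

Claim: L[n] = 2^n − 2·4^n.

Base cases: L[0] = -1 and 2^0 − 2·4^0 = -1; L[1] = -6 and 2^1 − 2·4^1 = -6.
Assume L[j] = 2^j − 2·4^j for all 0 ≤ j ≤ m, where m ≥ 1.
Then L[m+1] = 6L[m] − 8L[m−1] = 6·(2^m − 2·4^m) − 8·(2^{m−1} − 2·4^{m−1}) = (6·2 − 8)2^{m−1} − 2·(6·4 − 8)4^{m−1} = 4·2^{m−1} − 32·4^{m−1} = 2^{m+1} − 2·4^{m+1}.
Hence L[n] = 2^n − 2·4^n for every n ≥ 0, by strong induction.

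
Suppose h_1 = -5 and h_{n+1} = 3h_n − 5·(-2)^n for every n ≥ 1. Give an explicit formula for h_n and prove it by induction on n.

Claim: h_n = -3^n + (-2)^n.

Base case: h_1 = -5, and -3^1 + (-2)^1 = -3 − 2 = -5.
Assume h_k = -3^k + (-2)^k for some k ≥ 1.
Then h_{k+1} = 3h_k − 5·(-2)^k = 3·(-3^k + (-2)^k) − 5·(-2)^k = -3^{k+1} + 3·(-2)^k − 5·(-2)^k = -3^{k+1} − 2·(-2)^k = -3^{k+1} + (-2)^{k+1}.
By induction, h_n = -3^n + (-2)^n for all n ≥ 1.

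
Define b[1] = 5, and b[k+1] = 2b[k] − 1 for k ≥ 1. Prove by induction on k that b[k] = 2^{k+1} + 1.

Base case: b[1] = 5, and 2^{1+1} + 1 = 4 + 1 = 5.
Assume b[m] = 2^{m+1} + 1 for some m ≥ 1.
Then b[m+1] = 2b[m] − 1 = 2·(2^{m+1} + 1) − 1 = 2^{m+2} + 2 − 1 = 2^{m+2} + 1.
So the formula holds for m+1, and by induction b[k] = 2^{k+1} + 1 for all k ≥ 1.

b[k] = 2^{k+1} + 1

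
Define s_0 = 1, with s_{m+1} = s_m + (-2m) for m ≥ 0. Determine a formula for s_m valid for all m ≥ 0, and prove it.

Claim: s_m = -m^2 + m + 1.

Base case: s_0 = 1, and -0^2 + 0 + 1 = 1.
Assume s_r = -r^2 + r + 1.
Then s_{r+1} = s_r + (-2r) = (-r^2 + r + 1) + (-2r) = -r^2 − r + 1,
and -(r+1)^2 + (r+1) + 1 = -r^2 − r + 1.
By induction, s_m = -m^2 + m + 1 for all m ≥ 0.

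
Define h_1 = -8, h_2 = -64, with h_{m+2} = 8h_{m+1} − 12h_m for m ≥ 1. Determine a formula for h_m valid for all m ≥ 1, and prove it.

Claim: h_m = 2·2^m − 2·6^m.

Base cases: h_1 = -8 and 2·2^1 − 2·6^1 = -8; h_2 = -64 and 2·2^2 − 2·6^2 = -64.
Assume h_i = 2·2^i − 2·6^i for all 1 ≤ i ≤ j, where j ≥ 2.
Then h_{j+1} = 8h_j − 12h_{j−1} = 8·(2·2^j − 2·6^j) − 12·(2·2^{j−1} − 2·6^{j−1}) = 2·(8·2 − 12)2^{j−1} − 2·(8·6 − 12)6^{j−1} = 8·2^{j−1} − 72·6^{j−1} = 2·2^{j+1} − 2·6^{j+1}.
Hence h_m = 2·2^m − 2·6^m for every m ≥ 1, by strong induction.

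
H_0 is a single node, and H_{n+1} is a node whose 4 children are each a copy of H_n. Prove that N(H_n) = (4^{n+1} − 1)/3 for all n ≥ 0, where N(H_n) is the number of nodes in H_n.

Base case: N(H_0) = 1, and (4^{0+1} − 1)/3 = 1.
Assume N(H_j) = (4^{j+1} − 1)/3.
Then N(H_{j+1}) = 1 + 4N(H_j) = 1 + 4·(4^{j+1} − 1)/3 = 1 + (4^{j+2} − 4)/3 = (3 + 4^{j+2} − 4)/3 = (4^{j+2} − 1)/3.
By induction, N(H_n) = (4^{n+1} − 1)/3 for all n ≥ 0.

N(H_n) = (4^{n+1} − 1)/3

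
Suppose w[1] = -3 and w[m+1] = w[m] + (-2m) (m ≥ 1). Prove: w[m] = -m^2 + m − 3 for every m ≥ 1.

Base case: w[1] = -3, and -1^2 + 1 − 3 = -3.
Assume w[k] = -k^2 + k − 3.
Then w[k+1] = w[k] + (-2k) = (-k^2 + k − 3) + (-2k) = -k^2 − k − 3,
and -(k+1)^2 + (k+1) − 3 = -k^2 − k − 3.
Hence w[m] = -m^2 + m − 3 for every m ≥ 1, by induction.

w[m] = -m^2 + m − 3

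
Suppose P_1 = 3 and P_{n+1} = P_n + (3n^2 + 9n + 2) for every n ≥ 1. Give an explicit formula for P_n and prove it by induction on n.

Claim: P_n = n^3 + 3n^2 − 2n + 1.

Base case: P_1 = 3, and 1^3 + 3·1^2 − 2·1 + 1 = 3.
Assume P_j = j^3 + 3j^2 − 2j + 1.
Then P_{j+1} = P_j + (3j^2 + 9j + 2) = (j^3 + 3j^2 − 2j + 1) + (3j^2 + 9j + 2) = j^3 + 6j^2 + 7j + 3,
and (j+1)^3 + 3·(j+1)^2 − 2·(j+1) + 1 = j^3 + 6j^2 + 7j + 3.
This completes the inductive step, so P_n = n^3 + 3n^2 − 2n + 1 for all n ≥ 1.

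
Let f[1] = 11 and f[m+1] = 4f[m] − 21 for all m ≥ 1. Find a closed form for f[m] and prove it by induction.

Claim: f[m] = 4^m + 7.

Base case: f[1] = 11, and 4^1 + 7 = 4 + 7 = 11.
Assume f[k] = 4^k + 7 for some k ≥ 1.
Then f[k+1] = 4f[k] − 21 = 4·(4^k + 7) − 21 = 4^{k+1} + 28 − 21 = 4^{k+1} + 7.
So the formula holds for k+1, and by induction f[m] = 4^m + 7 for all m ≥ 1.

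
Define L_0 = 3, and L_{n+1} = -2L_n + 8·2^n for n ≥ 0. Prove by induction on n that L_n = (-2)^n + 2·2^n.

Base case: L_0 = 3, and (-2)^0 + 2·2^0 = 1 + 2 = 3.
Assume L_k = (-2)^k + 2·2^k for some k ≥ 0.
Then L_{k+1} = -2L_k + 8·2^k = -2·((-2)^k + 2·2^k) + 8·2^k = (-2)^{k+1} − 4·2^k + 8·2^k = (-2)^{k+1} + 4·2^k = (-2)^{k+1} + 2·2^{k+1}.
By induction, L_n = (-2)^n + 2·2^n for all n ≥ 0.

L_n = (-2)^n + 2·2^n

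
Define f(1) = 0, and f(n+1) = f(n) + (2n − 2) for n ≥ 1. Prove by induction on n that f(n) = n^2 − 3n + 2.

Base case: f(1) = 0, and 1^2 − 3·1 + 2 = 0.
Assume f(m) = m^2 − 3m + 2.
Then f(m+1) = f(m) + (2m − 2) = (m^2 − 3m + 2) + (2m − 2) = m^2 − m,
and (m+1)^2 − 3·(m+1) + 2 = m^2 − m.
Hence f(n) = n^2 − 3n + 2 for every n ≥ 1, by induction.

f(n) = n^2 − 3n + 2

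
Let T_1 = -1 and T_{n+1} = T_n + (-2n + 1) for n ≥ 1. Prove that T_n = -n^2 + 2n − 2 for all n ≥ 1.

Base case: T_1 = -1, and -1^2 + 2·1 − 2 = -1.
Assume T_j = -j^2 + 2j − 2.
Then T_{j+1} = T_j + (-2j + 1) = (-j^2 + 2j − 2) + (-2j + 1) = -j^2 − 1,
and -(j+1)^2 + 2·(j+1) − 2 = -j^2 − 1.
This completes the inductive step, so T_n = -n^2 + 2n − 2 for all n ≥ 1.

T_n = -n^2 + 2n − 2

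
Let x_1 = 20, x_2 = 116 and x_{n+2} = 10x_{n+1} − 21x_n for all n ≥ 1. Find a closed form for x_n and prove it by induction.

Claim: x_n = 2·7^n + 2·3^n.

Base cases: x_1 = 20 and 2·7^1 + 2·3^1 = 20; x_2 = 116 and 2·7^2 + 2·3^2 = 116.
Assume x_i = 2·7^i + 2·3^i for all 1 ≤ i ≤ j, where j ≥ 2.
Then x_{j+1} = 10x_j − 21x_{j−1} = 10·(2·7^j + 2·3^j) − 21·(2·7^{j−1} + 2·3^{j−1}) = 2·(10·7 − 21)7^{j−1} + 2·(10·3 − 21)3^{j−1} = 98·7^{j−1} + 18·3^{j−1} = 2·7^{j+1} + 2·3^{j+1}.
This completes the inductive step, so x_n = 2·7^n + 2·3^n for all n ≥ 1.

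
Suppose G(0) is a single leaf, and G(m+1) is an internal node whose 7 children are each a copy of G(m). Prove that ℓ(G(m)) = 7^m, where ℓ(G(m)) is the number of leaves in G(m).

Base case: ℓ(G(0)) = 1, and 7^0 = 1.
Assume ℓ(G(k)) = 7^k.
Then ℓ(G(k+1)) = 7·ℓ(G(k)) = 7·7^k = 7^{k+1}.
So the formula holds for k+1, and by induction ℓ(G(m)) = 7^m for all m ≥ 0.

ℓ(G(m)) = 7^m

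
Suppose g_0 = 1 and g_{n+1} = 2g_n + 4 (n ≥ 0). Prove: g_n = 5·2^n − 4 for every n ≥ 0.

Base case: g_0 = 1, and 5·2^0 − 4 = 5 − 4 = 1.
Assume g_k = 5·2^k − 4 for some k ≥ 0.
Then g_{k+1} = 2g_k + 4 = 2·(5·2^k − 4) + 4 = 10·2^k − 8 + 4 = 5·2^{k+1} − 4.
By induction, g_n = 5·2^n − 4 for all n ≥ 0.

g_n = 5·2^n − 4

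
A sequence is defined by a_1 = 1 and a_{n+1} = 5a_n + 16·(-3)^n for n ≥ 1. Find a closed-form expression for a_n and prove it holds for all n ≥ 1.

Claim: a_n = -5^n − 2·(-3)^n.

Base case: a_1 = 1, and -5^1 − 2·(-3)^1 = -5 + 6 = 1.
Assume a_j = -5^j − 2·(-3)^j for some j ≥ 1.
Then a_{j+1} = 5a_j + 16·(-3)^j = 5·(-5^j − 2·(-3)^j) + 16·(-3)^j = -5^{j+1} − 10·(-3)^j + 16·(-3)^j = -5^{j+1} + 6·(-3)^j = -5^{j+1} − 2·(-3)^{j+1}.
So the formula holds for j+1, and by induction a_n = -5^n − 2·(-3)^n for all n ≥ 1.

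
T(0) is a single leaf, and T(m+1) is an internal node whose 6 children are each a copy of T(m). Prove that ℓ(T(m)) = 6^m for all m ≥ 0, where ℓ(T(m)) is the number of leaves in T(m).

Base case: ℓ(T(0)) = 1, and 6^0 = 1.
Assume ℓ(T(k)) = 6^k.
Then ℓ(T(k+1)) = 6·ℓ(T(k)) = 6·6^k = 6^{k+1}.
This completes the inductive step, so ℓ(T(m)) = 6^m for all m ≥ 0.

ℓ(T(m)) = 6^m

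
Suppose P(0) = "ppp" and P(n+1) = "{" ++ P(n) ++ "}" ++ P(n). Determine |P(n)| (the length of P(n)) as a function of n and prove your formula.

Claim: |P(n)| = 5·2^n − 2.

Base case: |P(0)| = 3, and 5·2^0 − 2 = 3.
Assume |P(m)| = 5·2^m − 2.
Then |P(m+1)| = 1 + |P(m)| + 1 + |P(m)| = 2|P(m)| + 2 = 2(5·2^m − 2) + 2 = 5·2^{m+1} − 4 + 2 = 5·2^{m+1} − 2.
Hence |P(n)| = 5·2^n − 2 for every n ≥ 0, by induction.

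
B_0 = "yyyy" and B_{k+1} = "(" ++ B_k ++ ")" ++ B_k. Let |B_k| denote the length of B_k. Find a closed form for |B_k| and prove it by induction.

Claim: |B_k| = 6·2^k − 2.

Base case: |B_0| = 4, and 6·2^0 − 2 = 4.
Assume |B_m| = 6·2^m − 2.
Then |B_{m+1}| = 1 + |B_m| + 1 + |B_m| = 2|B_m| + 2 = 2(6·2^m − 2) + 2 = 6·2^{m+1} − 4 + 2 = 6·2^{m+1} − 2.
By induction, |B_k| = 6·2^k − 2 for all k ≥ 0.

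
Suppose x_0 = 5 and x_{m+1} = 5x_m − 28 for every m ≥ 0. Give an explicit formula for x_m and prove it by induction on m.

Claim: x_m = -2·5^m + 7.

Base case: x_0 = 5, and -2·5^0 + 7 = -2 + 7 = 5.
Assume x_r = -2·5^r + 7 for some r ≥ 0.
Then x_{r+1} = 5x_r − 28 = 5·(-2·5^r + 7) − 28 = -10·5^r + 35 − 28 = -2·5^{r+1} + 7.
By induction, x_m = -2·5^m + 7 for all m ≥ 0.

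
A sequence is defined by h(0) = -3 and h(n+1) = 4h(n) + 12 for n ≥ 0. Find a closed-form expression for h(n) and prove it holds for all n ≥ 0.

Claim: h(n) = 4^n − 4.

Base case: h(0) = -3, and 4^0 − 4 = 1 − 4 = -3.
Assume h(m) = 4^m − 4 for some m ≥ 0.
Then h(m+1) = 4h(m) + 12 = 4·(4^m − 4) + 12 = 4^{m+1} − 16 + 12 = 4^{m+1} − 4.
Hence h(n) = 4^n − 4 for every n ≥ 0, by induction.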